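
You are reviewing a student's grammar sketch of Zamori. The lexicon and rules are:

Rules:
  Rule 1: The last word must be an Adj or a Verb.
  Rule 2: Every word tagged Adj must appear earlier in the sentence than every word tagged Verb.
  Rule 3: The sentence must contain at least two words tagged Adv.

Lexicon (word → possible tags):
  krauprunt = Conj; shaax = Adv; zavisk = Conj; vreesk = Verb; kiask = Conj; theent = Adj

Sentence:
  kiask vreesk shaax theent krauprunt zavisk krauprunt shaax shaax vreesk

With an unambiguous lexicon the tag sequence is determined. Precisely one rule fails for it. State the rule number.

2

Fixed tagging: Conj Verb Adv Adj Conj Conj Conj Adv Adv Verb.
Rule check: R1 ✓, R2 ✗, R3 ✓.
Only rule 2 fails.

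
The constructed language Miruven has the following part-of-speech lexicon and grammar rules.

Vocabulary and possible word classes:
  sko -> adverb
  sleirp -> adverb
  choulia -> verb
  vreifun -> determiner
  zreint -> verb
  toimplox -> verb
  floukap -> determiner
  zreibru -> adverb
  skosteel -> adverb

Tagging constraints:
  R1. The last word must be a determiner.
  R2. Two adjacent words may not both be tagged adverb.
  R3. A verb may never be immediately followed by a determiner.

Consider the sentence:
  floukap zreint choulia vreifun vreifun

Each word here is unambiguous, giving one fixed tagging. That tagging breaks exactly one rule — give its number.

3

Fixed tagging: determiner verb verb determiner determiner.
Checking each rule: R1 holds, R2 holds, R3 violated.
Only rule 3 fails.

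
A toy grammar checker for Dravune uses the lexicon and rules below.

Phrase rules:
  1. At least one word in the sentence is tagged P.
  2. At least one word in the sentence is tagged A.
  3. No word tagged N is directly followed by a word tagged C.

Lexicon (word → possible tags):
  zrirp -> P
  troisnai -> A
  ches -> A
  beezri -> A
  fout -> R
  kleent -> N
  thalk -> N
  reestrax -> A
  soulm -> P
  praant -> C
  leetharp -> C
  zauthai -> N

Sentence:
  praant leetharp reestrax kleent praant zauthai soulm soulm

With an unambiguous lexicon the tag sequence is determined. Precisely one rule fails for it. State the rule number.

Fixed tagging: C C A N C N P P.
Applying the rules: R1 ok, R2 ok, R3 fails.
Only rule 3 fails.

3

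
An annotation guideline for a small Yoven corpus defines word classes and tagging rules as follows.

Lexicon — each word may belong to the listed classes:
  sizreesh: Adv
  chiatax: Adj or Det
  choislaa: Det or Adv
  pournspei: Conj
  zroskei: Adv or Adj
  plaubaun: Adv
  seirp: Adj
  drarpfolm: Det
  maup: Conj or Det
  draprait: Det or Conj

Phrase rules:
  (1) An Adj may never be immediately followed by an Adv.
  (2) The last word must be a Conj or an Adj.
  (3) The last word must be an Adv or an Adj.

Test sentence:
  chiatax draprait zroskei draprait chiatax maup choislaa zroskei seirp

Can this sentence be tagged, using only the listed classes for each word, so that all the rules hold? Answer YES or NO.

YES

Candidates per position — 1:chiatax {Adj,Det}; 2:draprait {Det,Conj}; 3:zroskei {Adv,Adj}; 4:draprait {Det,Conj}; 5:chiatax {Adj,Det}; 6:maup {Conj,Det}; 7:choislaa {Det,Adv}; 8:zroskei {Adv,Adj}; 9:seirp {Adj}.
One satisfying assignment: Det Det Adj Det Adj Conj Adv Adj Adj.
Checking: rule 1 holds; rule 2 holds; rule 3 holds.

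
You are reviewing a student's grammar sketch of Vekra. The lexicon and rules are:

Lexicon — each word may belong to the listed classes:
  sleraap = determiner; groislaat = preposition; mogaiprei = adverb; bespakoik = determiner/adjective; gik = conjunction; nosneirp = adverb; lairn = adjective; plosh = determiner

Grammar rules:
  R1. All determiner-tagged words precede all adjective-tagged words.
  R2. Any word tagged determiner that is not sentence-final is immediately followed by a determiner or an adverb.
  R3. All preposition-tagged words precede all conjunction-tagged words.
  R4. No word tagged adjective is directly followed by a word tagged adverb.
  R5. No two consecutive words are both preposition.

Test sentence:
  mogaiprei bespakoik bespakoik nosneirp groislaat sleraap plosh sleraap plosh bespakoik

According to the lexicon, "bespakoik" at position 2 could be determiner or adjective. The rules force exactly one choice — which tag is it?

Candidates per position — 1:mogaiprei {adverb}; 2:bespakoik {determiner,adjective}; 3:bespakoik {determiner,adjective}; 4:nosneirp {adverb}; 5:groislaat {preposition}; 6:sleraap {determiner}; 7:plosh {determiner}; 8:sleraap {determiner}; 9:plosh {determiner}; 10:bespakoik {determiner,adjective}.
Word 2 cannot be adjective — rule 1 would then fail for every completion. It is determiner.
Word 3 cannot be adjective — rule 1 would then fail for every completion. It is determiner.
Word 10 cannot be adjective — rule 2 would then fail for every completion. It is determiner.
So the tagging must be: adverb determiner determiner adverb preposition determiner determiner determiner determiner determiner.
Rule-by-rule: rule 1 holds; rule 2 holds; rule 3 holds; rule 4 holds; rule 5 holds.

determiner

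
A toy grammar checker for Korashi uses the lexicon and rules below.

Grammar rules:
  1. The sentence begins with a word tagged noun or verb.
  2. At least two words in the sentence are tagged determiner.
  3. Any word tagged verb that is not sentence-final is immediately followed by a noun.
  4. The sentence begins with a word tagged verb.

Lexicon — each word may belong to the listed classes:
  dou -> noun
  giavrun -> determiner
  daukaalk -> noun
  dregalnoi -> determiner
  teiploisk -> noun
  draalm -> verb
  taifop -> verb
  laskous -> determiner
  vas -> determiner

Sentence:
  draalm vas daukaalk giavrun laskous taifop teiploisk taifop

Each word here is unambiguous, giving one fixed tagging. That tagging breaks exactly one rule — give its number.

Fixed tagging: verb determiner noun determiner determiner verb noun verb.
Checking each rule: R1 ✓, R2 ✓, R3 ✗, R4 ✓.
Only rule 3 fails.

3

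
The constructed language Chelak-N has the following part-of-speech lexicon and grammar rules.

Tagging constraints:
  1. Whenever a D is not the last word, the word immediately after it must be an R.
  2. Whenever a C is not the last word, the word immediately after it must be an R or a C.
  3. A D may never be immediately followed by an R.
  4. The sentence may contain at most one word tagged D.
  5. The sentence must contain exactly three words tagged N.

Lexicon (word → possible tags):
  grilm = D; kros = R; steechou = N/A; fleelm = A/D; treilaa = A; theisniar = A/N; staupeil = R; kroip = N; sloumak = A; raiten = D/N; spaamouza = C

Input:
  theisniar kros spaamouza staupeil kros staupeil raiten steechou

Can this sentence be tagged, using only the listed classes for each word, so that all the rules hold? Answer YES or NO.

YES

Candidates per position — 1:theisniar {A,N}; 2:kros {R}; 3:spaamouza {C}; 4:staupeil {R}; 5:kros {R}; 6:staupeil {R}; 7:raiten {D,N}; 8:steechou {N,A}.
One satisfying assignment: N R C R R R N N.
Check: rule 1 ✓; rule 2 ✓; rule 3 ✓; rule 4 ✓; rule 5 ✓.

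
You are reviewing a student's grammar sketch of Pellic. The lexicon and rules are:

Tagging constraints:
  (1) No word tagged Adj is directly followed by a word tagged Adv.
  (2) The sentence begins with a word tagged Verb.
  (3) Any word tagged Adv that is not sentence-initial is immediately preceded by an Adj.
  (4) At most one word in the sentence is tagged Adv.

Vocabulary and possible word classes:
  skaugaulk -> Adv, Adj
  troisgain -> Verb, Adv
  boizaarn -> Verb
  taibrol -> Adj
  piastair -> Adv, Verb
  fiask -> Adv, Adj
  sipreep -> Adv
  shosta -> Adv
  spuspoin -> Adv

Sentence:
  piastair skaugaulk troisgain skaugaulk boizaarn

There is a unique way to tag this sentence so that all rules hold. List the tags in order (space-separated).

Verb Adj Verb Adj Verb

Candidates per position — 1:piastair {Adv,Verb}; 2:skaugaulk {Adv,Adj}; 3:troisgain {Verb,Adv}; 4:skaugaulk {Adv,Adj}; 5:boizaarn {Verb}.
Position 1: Adv is ruled out by rule 2; that leaves Verb.
Position 2: Adv is ruled out by rule 3; that leaves Adj.
Position 3: Adv is ruled out by rule 1; that leaves Verb.
Position 4: Adv is ruled out by rule 3; that leaves Adj.
The unique satisfying tagging is: Verb Adj Verb Adj Verb.
Rule-by-rule: rule 1 ✓; rule 2 ✓; rule 3 ✓; rule 4 ✓.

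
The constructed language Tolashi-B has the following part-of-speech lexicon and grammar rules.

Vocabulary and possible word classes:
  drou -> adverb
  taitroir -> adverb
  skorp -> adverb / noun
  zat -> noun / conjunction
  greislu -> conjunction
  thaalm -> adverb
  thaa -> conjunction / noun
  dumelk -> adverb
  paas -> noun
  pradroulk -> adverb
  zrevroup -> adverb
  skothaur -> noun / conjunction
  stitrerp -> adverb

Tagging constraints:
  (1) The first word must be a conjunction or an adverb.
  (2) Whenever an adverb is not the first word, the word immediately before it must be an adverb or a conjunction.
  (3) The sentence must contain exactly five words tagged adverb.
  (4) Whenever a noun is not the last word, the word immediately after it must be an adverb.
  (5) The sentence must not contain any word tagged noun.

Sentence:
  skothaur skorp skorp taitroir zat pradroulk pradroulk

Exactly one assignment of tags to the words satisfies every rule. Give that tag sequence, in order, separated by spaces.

conjunction adverb adverb adverb conjunction adverb adverb

Candidates per position — 1:skothaur {noun,conjunction}; 2:skorp {adverb,noun}; 3:skorp {adverb,noun}; 4:taitroir {adverb}; 5:zat {noun,conjunction}; 6:pradroulk {adverb}; 7:pradroulk {adverb}.
Position 1: noun is ruled out by rule 1; that leaves conjunction.
Position 2: noun is ruled out by rule 2; that leaves adverb.
Position 3: noun is ruled out by rule 2; that leaves adverb.
Position 5: noun is ruled out by rule 2; that leaves conjunction.
The only consistent sequence is: conjunction adverb adverb adverb conjunction adverb adverb.
Verifying each rule — rule 1 ✓; rule 2 ✓; rule 3 ✓; rule 4 ✓; rule 5 ✓.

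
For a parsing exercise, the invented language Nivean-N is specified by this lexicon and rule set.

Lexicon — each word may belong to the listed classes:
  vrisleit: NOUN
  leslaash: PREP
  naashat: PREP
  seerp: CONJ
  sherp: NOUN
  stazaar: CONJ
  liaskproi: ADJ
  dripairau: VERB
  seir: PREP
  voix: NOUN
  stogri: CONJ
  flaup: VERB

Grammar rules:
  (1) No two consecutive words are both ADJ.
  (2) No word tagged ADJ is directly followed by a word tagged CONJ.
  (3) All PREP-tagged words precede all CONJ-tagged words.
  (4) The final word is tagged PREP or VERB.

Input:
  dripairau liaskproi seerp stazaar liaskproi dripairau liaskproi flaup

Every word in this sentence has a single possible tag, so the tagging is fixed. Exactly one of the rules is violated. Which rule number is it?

Fixed tagging: VERB ADJ CONJ CONJ ADJ VERB ADJ VERB.
Checking each rule: R1 ✓, R2 ✗, R3 ✓, R4 ✓.
Only rule 2 fails.

2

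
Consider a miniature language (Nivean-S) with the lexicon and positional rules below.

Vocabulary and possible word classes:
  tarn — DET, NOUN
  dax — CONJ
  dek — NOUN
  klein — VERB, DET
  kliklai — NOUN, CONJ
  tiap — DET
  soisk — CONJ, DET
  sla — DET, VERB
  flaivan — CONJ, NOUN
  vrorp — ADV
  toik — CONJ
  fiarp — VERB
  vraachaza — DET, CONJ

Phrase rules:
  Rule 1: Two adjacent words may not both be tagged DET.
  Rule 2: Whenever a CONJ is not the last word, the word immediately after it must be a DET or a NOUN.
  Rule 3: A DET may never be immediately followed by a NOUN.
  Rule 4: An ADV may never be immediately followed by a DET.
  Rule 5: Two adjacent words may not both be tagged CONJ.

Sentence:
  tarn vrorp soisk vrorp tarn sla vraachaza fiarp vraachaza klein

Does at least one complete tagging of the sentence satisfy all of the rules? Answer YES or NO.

NO

Candidates per position — 1:tarn {DET,NOUN}; 2:vrorp {ADV}; 3:soisk {CONJ,DET}; 4:vrorp {ADV}; 5:tarn {DET,NOUN}; 6:sla {DET,VERB}; 7:vraachaza {DET,CONJ}; 8:fiarp {VERB}; 9:vraachaza {DET,CONJ}; 10:klein {VERB,DET}.
Every candidate sequence violates at least one rule; no consistent tagging exists.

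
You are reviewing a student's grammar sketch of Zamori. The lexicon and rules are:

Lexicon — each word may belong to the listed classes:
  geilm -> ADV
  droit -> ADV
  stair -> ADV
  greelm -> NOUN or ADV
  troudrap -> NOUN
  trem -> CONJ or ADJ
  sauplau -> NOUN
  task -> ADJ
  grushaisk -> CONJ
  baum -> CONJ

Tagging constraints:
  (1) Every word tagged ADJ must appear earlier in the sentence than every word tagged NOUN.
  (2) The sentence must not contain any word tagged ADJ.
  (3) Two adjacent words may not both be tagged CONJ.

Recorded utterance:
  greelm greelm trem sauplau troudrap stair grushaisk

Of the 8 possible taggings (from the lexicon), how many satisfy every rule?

4

Candidates per position — 1:greelm {NOUN,ADV}; 2:greelm {NOUN,ADV}; 3:trem {CONJ,ADJ}; 4:sauplau {NOUN}; 5:troudrap {NOUN}; 6:stair {ADV}; 7:grushaisk {CONJ}.
There are 8 candidate sequences in total.
The sequences that satisfy every rule: NOUN NOUN CONJ NOUN NOUN ADV CONJ; NOUN ADV CONJ NOUN NOUN ADV CONJ; ADV NOUN CONJ NOUN NOUN ADV CONJ; ADV ADV CONJ NOUN NOUN ADV CONJ.
Count = 4.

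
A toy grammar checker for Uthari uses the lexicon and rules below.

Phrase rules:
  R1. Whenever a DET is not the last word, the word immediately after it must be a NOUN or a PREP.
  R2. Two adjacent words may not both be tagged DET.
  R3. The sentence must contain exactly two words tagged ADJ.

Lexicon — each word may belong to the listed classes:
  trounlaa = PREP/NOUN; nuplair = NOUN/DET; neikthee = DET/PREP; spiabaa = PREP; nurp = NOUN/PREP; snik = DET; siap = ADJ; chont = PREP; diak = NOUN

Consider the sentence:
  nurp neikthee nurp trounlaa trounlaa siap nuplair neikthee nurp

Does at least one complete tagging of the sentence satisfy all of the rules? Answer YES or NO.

NO

Candidates per position — 1:nurp {NOUN,PREP}; 2:neikthee {DET,PREP}; 3:nurp {NOUN,PREP}; 4:trounlaa {PREP,NOUN}; 5:trounlaa {PREP,NOUN}; 6:siap {ADJ}; 7:nuplair {NOUN,DET}; 8:neikthee {DET,PREP}; 9:nurp {NOUN,PREP}.
Rule 3 cannot be satisfied by any choice of tags from the lexicon.
So there is no consistent tagging.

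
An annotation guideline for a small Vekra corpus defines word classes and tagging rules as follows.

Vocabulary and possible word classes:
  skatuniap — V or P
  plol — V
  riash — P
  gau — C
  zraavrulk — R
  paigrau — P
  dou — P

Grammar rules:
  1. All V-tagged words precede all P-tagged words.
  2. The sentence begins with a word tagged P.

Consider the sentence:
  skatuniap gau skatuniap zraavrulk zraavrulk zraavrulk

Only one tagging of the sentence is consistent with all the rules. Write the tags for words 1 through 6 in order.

P C P R R R

Candidates per position — 1:skatuniap {V,P}; 2:gau {C}; 3:skatuniap {V,P}; 4:zraavrulk {R}; 5:zraavrulk {R}; 6:zraavrulk {R}.
Position 1: V is ruled out by rule 2; that leaves P.
Position 3: V is ruled out by rule 1; that leaves P.
The unique satisfying tagging is: P C P R R R.
Rule-by-rule: rule 1 ok; rule 2 ok.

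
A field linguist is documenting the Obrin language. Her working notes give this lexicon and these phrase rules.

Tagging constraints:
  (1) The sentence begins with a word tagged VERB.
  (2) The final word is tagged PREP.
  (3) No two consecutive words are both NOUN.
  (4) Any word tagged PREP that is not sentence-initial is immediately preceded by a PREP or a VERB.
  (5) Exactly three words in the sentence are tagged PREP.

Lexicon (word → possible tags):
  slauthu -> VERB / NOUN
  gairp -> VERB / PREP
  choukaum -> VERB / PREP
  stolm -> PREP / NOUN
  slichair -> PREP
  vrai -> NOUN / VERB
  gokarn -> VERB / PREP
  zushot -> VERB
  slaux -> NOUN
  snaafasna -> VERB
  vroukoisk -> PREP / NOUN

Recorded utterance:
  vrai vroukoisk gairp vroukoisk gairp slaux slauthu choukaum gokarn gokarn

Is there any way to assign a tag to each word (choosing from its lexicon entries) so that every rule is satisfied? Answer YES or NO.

YES

Candidates per position — 1:vrai {NOUN,VERB}; 2:vroukoisk {PREP,NOUN}; 3:gairp {VERB,PREP}; 4:vroukoisk {PREP,NOUN}; 5:gairp {VERB,PREP}; 6:slaux {NOUN}; 7:slauthu {VERB,NOUN}; 8:choukaum {VERB,PREP}; 9:gokarn {VERB,PREP}; 10:gokarn {VERB,PREP}.
One satisfying assignment: VERB PREP VERB NOUN VERB NOUN VERB PREP VERB PREP.
Checking: rule 1 ✓; rule 2 ✓; rule 3 ✓; rule 4 ✓; rule 5 ✓.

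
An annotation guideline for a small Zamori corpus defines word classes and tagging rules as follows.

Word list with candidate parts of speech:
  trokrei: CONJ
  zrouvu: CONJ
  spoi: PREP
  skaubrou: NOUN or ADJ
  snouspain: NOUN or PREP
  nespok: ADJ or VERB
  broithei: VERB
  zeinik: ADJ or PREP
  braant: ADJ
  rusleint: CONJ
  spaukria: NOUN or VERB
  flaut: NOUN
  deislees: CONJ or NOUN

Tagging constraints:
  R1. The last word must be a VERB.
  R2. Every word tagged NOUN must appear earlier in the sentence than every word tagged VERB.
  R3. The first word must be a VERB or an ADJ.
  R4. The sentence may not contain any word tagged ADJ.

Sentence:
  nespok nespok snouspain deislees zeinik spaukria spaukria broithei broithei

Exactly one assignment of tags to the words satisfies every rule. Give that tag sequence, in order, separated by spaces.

VERB VERB PREP CONJ PREP VERB VERB VERB VERB

Candidates per position — 1:nespok {ADJ,VERB}; 2:nespok {ADJ,VERB}; 3:snouspain {NOUN,PREP}; 4:deislees {CONJ,NOUN}; 5:zeinik {ADJ,PREP}; 6:spaukria {NOUN,VERB}; 7:spaukria {NOUN,VERB}; 8:broithei {VERB}; 9:broithei {VERB}.
Position 1: tagging it ADJ would leave rule 4 unsatisfiable, so it must be VERB.
Position 2: tagging it ADJ would leave rule 4 unsatisfiable, so it must be VERB.
Position 3: tagging it NOUN would leave rule 2 unsatisfiable, so it must be PREP.
Position 4: tagging it NOUN would leave rule 2 unsatisfiable, so it must be CONJ.
Position 5: tagging it ADJ would leave rule 4 unsatisfiable, so it must be PREP.
Position 6: tagging it NOUN would leave rule 2 unsatisfiable, so it must be VERB.
Position 7: tagging it NOUN would leave rule 2 unsatisfiable, so it must be VERB.
The unique satisfying tagging is: VERB VERB PREP CONJ PREP VERB VERB VERB VERB.
Verifying each rule — rule 1 satisfied; rule 2 satisfied; rule 3 satisfied; rule 4 satisfied.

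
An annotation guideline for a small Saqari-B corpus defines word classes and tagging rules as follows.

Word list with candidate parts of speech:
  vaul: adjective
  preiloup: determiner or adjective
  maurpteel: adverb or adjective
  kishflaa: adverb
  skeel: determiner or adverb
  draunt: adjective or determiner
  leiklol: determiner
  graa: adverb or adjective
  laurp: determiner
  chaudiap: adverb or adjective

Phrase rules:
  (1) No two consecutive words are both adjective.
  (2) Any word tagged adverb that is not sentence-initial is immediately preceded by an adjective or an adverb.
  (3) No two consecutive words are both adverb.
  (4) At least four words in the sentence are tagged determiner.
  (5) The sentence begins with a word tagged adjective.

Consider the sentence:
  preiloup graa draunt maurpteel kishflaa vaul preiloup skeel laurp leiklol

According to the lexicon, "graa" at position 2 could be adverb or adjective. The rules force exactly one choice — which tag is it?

adverb

Candidates per position — 1:preiloup {determiner,adjective}; 2:graa {adverb,adjective}; 3:draunt {adjective,determiner}; 4:maurpteel {adverb,adjective}; 5:kishflaa {adverb}; 6:vaul {adjective}; 7:preiloup {determiner,adjective}; 8:skeel {determiner,adverb}; 9:laurp {determiner}; 10:leiklol {determiner}.
Word 1 cannot be determiner — rule 5 would then fail for every completion. It is adjective.
Word 2 cannot be adjective — rule 1 would then fail for every completion. It is adverb.
Word 4 cannot be adverb — rule 3 would then fail for every completion. It is adjective.
Word 7 cannot be adjective — rule 1 would then fail for every completion. It is determiner.
Word 8 cannot be adverb — rule 2 would then fail for every completion. It is determiner.
Word 3 cannot be adjective — rule 1 would then fail for every completion. It is determiner.
So the tagging must be: adjective adverb determiner adjective adverb adjective determiner determiner determiner determiner.
Verifying each rule — rule 1 ✓; rule 2 ✓; rule 3 ✓; rule 4 ✓; rule 5 ✓.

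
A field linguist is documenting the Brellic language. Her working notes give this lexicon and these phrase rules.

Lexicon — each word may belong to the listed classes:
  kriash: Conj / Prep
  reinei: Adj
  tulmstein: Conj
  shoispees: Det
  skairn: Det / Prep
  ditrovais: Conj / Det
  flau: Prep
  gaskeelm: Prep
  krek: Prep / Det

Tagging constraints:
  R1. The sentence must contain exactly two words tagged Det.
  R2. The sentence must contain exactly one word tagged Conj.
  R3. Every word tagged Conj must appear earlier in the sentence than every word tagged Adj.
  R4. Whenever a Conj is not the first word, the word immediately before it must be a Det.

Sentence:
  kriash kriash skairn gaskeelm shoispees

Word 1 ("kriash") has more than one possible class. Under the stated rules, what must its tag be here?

Conj

Candidates per position — 1:kriash {Conj,Prep}; 2:kriash {Conj,Prep}; 3:skairn {Det,Prep}; 4:gaskeelm {Prep}; 5:shoispees {Det}.
Position 2: Conj is ruled out by rule 4; that leaves Prep.
Position 3: Prep is ruled out by rule 1; that leaves Det.
Position 1: Prep is ruled out by rule 2; that leaves Conj.
The unique satisfying tagging is: Conj Prep Det Prep Det.
Checking: rule 1 ok; rule 2 ok; rule 3 ok; rule 4 ok.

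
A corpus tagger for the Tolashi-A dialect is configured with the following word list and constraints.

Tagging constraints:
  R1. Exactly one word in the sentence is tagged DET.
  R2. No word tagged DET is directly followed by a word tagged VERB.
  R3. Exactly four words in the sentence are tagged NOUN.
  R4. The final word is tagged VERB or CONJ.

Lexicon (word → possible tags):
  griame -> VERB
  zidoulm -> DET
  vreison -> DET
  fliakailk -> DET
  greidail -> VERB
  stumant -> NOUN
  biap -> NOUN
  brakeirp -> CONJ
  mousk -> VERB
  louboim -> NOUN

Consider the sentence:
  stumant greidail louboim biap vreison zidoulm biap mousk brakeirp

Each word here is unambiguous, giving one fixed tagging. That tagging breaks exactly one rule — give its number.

1

Fixed tagging: NOUN VERB NOUN NOUN DET DET NOUN VERB CONJ.
Rule check: R1 violated, R2 holds, R3 holds, R4 holds.
Only rule 1 fails.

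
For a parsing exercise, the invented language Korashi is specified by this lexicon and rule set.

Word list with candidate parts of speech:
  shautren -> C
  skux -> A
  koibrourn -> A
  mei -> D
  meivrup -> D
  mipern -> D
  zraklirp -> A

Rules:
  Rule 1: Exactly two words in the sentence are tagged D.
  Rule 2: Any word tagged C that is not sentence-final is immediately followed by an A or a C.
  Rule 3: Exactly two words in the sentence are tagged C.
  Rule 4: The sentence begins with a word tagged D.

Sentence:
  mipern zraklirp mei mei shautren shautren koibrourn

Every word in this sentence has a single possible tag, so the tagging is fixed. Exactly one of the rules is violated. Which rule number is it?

Fixed tagging: D A D D C C A.
Rule check: R1 fail, R2 pass, R3 pass, R4 pass.
Only rule 1 fails.

1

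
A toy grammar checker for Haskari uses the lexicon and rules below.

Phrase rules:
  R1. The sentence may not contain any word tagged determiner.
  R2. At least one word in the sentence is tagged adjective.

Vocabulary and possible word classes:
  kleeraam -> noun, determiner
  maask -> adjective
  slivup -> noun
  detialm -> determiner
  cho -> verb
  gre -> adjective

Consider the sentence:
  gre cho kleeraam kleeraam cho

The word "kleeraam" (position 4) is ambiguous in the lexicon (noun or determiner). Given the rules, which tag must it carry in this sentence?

noun

Candidates per position — 1:gre {adjective}; 2:cho {verb}; 3:kleeraam {noun,determiner}; 4:kleeraam {noun,determiner}; 5:cho {verb}.
Word 3 cannot be determiner — rule 1 would then fail for every completion. It is noun.
Word 4 cannot be determiner — rule 1 would then fail for every completion. It is noun.
That leaves exactly one tagging: adjective verb noun noun verb.
Rule-by-rule: rule 1 satisfied; rule 2 satisfied.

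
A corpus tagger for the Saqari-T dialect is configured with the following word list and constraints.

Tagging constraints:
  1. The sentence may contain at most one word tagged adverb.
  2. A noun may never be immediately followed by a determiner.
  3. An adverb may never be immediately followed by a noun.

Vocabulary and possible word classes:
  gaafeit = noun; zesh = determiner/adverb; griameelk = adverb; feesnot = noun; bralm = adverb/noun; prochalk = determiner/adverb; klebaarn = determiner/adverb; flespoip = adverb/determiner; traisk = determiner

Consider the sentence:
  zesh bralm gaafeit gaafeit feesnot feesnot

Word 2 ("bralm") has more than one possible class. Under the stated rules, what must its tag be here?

Candidates per position — 1:zesh {determiner,adverb}; 2:bralm {adverb,noun}; 3:gaafeit {noun}; 4:gaafeit {noun}; 5:feesnot {noun}; 6:feesnot {noun}.
At position 1, choosing adverb makes rule 3 impossible to satisfy; hence determiner.
At position 2, choosing adverb makes rule 3 impossible to satisfy; hence noun.
So the tagging must be: determiner noun noun noun noun noun.
Rule-by-rule: rule 1 holds; rule 2 holds; rule 3 holds.

noun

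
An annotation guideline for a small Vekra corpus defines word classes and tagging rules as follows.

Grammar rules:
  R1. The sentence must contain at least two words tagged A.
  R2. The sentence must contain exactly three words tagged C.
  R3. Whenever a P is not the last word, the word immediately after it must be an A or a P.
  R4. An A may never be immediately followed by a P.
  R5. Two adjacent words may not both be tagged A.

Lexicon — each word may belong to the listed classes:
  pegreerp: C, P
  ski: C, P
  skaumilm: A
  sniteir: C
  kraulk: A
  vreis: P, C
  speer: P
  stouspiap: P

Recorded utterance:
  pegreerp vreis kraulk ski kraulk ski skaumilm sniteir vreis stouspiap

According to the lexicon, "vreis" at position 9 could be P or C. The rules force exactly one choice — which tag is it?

Candidates per position — 1:pegreerp {C,P}; 2:vreis {P,C}; 3:kraulk {A}; 4:ski {C,P}; 5:kraulk {A}; 6:ski {C,P}; 7:skaumilm {A}; 8:sniteir {C}; 9:vreis {P,C}; 10:stouspiap {P}.
If word 4 were P, no tagging could satisfy rule 4; so word 4 is C.
If word 6 were P, no tagging could satisfy rule 4; so word 6 is C.
If word 9 were C, no tagging could satisfy rule 2; so word 9 is P.
If word 1 were C, no tagging could satisfy rule 2; so word 1 is P.
If word 2 were C, no tagging could satisfy rule 2; so word 2 is P.
So the tagging must be: P P A C A C A C P P.
Checking: rule 1 satisfied; rule 2 satisfied; rule 3 satisfied; rule 4 satisfied; rule 5 satisfied.

P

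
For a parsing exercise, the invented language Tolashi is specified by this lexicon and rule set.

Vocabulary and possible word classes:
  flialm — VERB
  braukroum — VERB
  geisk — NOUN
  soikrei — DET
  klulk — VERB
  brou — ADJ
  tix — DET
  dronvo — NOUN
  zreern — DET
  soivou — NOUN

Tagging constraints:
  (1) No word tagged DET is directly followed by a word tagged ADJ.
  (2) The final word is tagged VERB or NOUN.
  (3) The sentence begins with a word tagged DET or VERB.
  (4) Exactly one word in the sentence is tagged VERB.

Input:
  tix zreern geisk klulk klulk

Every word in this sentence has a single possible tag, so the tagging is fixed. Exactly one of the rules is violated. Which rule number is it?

4

Fixed tagging: DET DET NOUN VERB VERB.
Checking each rule: R1 ok, R2 ok, R3 ok, R4 fails.
Only rule 4 fails.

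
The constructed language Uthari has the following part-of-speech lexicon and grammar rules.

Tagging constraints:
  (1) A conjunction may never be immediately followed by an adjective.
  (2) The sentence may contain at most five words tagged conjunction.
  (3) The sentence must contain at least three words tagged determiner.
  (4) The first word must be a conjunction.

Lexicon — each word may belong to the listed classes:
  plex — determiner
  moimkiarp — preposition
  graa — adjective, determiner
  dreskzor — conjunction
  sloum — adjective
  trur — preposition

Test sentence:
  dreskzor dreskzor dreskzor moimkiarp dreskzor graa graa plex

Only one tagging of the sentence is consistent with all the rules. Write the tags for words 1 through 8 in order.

conjunction conjunction conjunction preposition conjunction determiner determiner determiner

Candidates per position — 1:dreskzor {conjunction}; 2:dreskzor {conjunction}; 3:dreskzor {conjunction}; 4:moimkiarp {preposition}; 5:dreskzor {conjunction}; 6:graa {adjective,determiner}; 7:graa {adjective,determiner}; 8:plex {determiner}.
Position 6: tagging it adjective would leave rule 1 unsatisfiable, so it must be determiner.
Position 7: tagging it adjective would leave rule 3 unsatisfiable, so it must be determiner.
That leaves exactly one tagging: conjunction conjunction conjunction preposition conjunction determiner determiner determiner.
Verifying each rule — rule 1 holds; rule 2 holds; rule 3 holds; rule 4 holds.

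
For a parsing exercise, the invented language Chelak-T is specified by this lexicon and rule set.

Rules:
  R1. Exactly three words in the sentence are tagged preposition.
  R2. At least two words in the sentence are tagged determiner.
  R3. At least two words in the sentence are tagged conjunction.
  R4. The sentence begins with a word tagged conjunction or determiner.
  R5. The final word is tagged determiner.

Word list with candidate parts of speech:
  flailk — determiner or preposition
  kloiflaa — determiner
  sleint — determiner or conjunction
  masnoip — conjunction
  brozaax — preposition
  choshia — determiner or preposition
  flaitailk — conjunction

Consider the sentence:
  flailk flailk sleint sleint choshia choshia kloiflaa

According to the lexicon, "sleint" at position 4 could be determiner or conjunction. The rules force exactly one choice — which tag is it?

conjunction

Candidates per position — 1:flailk {determiner,preposition}; 2:flailk {determiner,preposition}; 3:sleint {determiner,conjunction}; 4:sleint {determiner,conjunction}; 5:choshia {determiner,preposition}; 6:choshia {determiner,preposition}; 7:kloiflaa {determiner}.
If word 1 were preposition, no tagging could satisfy rule 4; so word 1 is determiner.
If word 2 were determiner, no tagging could satisfy rule 1; so word 2 is preposition.
If word 3 were determiner, no tagging could satisfy rule 3; so word 3 is conjunction.
If word 4 were determiner, no tagging could satisfy rule 3; so word 4 is conjunction.
If word 5 were determiner, no tagging could satisfy rule 1; so word 5 is preposition.
If word 6 were determiner, no tagging could satisfy rule 1; so word 6 is preposition.
The unique satisfying tagging is: determiner preposition conjunction conjunction preposition preposition determiner.
Check: rule 1 holds; rule 2 holds; rule 3 holds; rule 4 holds; rule 5 holds.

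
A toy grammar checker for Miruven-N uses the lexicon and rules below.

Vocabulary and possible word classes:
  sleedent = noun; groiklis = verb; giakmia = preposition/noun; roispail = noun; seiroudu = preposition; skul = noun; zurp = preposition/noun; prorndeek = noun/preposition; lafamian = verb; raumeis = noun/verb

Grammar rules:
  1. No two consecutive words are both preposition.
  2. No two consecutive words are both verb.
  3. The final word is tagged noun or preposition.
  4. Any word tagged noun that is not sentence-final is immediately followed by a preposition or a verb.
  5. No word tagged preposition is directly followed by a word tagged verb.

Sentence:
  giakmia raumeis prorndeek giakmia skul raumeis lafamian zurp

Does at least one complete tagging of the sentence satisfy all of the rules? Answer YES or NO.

Candidates per position — 1:giakmia {preposition,noun}; 2:raumeis {noun,verb}; 3:prorndeek {noun,preposition}; 4:giakmia {preposition,noun}; 5:skul {noun}; 6:raumeis {noun,verb}; 7:lafamian {verb}; 8:zurp {preposition,noun}.
Every candidate sequence violates at least one rule; no consistent tagging exists.

NO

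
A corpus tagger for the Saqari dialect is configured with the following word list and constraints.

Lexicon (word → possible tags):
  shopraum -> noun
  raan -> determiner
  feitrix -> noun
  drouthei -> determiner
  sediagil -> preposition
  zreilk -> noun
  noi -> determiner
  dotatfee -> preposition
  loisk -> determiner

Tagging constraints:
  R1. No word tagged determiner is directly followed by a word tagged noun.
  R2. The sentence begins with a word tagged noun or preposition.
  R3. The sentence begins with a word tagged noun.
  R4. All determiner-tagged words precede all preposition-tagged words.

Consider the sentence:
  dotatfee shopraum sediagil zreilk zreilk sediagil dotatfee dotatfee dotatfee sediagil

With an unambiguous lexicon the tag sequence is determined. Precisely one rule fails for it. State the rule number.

3

Fixed tagging: preposition noun preposition noun noun preposition preposition preposition preposition preposition.
Applying the rules: R1 ✓, R2 ✓, R3 ✗, R4 ✓.
Only rule 3 fails.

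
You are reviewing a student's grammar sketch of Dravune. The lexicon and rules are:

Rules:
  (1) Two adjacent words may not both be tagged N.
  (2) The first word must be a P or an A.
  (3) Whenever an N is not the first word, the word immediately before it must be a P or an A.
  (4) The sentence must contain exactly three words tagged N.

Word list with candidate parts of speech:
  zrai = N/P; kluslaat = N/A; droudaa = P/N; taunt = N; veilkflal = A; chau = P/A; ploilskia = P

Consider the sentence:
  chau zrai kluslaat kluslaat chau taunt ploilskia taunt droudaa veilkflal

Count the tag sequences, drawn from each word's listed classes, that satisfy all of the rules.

12

Candidates per position — 1:chau {P,A}; 2:zrai {N,P}; 3:kluslaat {N,A}; 4:kluslaat {N,A}; 5:chau {P,A}; 6:taunt {N}; 7:ploilskia {P}; 8:taunt {N}; 9:droudaa {P,N}; 10:veilkflal {A}.
There are 64 candidate sequences in total.
Checking each against the rules leaves 12 sequences.
Count = 12.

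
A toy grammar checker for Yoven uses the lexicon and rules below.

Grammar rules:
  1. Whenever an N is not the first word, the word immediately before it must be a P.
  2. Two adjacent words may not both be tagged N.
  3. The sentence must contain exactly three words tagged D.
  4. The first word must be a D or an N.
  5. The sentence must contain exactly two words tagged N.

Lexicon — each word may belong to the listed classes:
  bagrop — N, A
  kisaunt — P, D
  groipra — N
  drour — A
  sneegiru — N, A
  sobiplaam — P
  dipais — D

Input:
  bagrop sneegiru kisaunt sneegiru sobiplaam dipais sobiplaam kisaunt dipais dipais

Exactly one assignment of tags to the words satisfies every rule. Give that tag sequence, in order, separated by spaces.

Candidates per position — 1:bagrop {N,A}; 2:sneegiru {N,A}; 3:kisaunt {P,D}; 4:sneegiru {N,A}; 5:sobiplaam {P}; 6:dipais {D}; 7:sobiplaam {P}; 8:kisaunt {P,D}; 9:dipais {D}; 10:dipais {D}.
Position 1: A is ruled out by rule 4; that leaves N.
Position 2: N is ruled out by rule 1; that leaves A.
Position 3: D is ruled out by rule 3; that leaves P.
Position 4: A is ruled out by rule 5; that leaves N.
Position 8: D is ruled out by rule 3; that leaves P.
That leaves exactly one tagging: N A P N P D P P D D.
Checking: rule 1 ok; rule 2 ok; rule 3 ok; rule 4 ok; rule 5 ok.

N A P N P D P P D D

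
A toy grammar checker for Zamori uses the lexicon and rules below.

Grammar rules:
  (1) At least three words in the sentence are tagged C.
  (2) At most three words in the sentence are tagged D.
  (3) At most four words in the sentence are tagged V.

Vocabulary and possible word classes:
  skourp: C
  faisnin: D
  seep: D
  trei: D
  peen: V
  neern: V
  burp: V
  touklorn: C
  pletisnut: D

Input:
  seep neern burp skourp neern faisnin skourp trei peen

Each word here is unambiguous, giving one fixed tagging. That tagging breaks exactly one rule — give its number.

1

Fixed tagging: D V V C V D C D V.
Checking each rule: R1 fails, R2 ok, R3 ok.
Only rule 1 fails.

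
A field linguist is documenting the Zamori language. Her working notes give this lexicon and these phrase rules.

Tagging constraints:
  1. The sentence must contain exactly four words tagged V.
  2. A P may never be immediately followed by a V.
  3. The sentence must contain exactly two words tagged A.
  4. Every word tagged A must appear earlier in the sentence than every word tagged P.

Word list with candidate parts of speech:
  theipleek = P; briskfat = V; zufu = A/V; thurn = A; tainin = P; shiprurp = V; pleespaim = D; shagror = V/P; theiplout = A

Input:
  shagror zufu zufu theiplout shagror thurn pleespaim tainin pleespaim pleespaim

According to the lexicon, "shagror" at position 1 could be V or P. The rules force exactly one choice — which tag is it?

Candidates per position — 1:shagror {V,P}; 2:zufu {A,V}; 3:zufu {A,V}; 4:theiplout {A}; 5:shagror {V,P}; 6:thurn {A}; 7:pleespaim {D}; 8:tainin {P}; 9:pleespaim {D}; 10:pleespaim {D}.
If word 1 were P, no tagging could satisfy rule 1; so word 1 is V.
If word 2 were A, no tagging could satisfy rule 1; so word 2 is V.
If word 3 were A, no tagging could satisfy rule 1; so word 3 is V.
If word 5 were P, no tagging could satisfy rule 1; so word 5 is V.
So the tagging must be: V V V A V A D P D D.
Check: rule 1 ok; rule 2 ok; rule 3 ok; rule 4 ok.

V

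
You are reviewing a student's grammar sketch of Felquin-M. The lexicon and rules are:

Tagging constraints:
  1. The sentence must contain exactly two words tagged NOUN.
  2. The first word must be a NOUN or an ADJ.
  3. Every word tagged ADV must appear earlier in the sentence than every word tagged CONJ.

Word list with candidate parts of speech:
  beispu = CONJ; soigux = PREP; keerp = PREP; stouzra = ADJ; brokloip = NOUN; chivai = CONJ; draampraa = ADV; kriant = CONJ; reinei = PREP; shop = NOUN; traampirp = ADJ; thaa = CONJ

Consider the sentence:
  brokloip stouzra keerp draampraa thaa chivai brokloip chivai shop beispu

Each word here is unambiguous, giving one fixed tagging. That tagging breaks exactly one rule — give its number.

Fixed tagging: NOUN ADJ PREP ADV CONJ CONJ NOUN CONJ NOUN CONJ.
Checking each rule: R1 violated, R2 holds, R3 holds.
Only rule 1 fails.

1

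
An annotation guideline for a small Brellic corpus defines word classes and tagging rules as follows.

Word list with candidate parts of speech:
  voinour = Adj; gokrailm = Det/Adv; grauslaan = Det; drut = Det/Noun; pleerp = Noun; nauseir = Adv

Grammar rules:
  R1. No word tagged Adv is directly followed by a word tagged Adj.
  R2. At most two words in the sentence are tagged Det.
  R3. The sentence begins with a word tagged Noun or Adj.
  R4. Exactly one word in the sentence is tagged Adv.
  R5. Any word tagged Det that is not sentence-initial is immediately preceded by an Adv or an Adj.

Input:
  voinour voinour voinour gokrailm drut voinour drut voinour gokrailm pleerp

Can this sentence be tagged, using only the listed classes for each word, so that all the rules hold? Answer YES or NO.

YES

Candidates per position — 1:voinour {Adj}; 2:voinour {Adj}; 3:voinour {Adj}; 4:gokrailm {Det,Adv}; 5:drut {Det,Noun}; 6:voinour {Adj}; 7:drut {Det,Noun}; 8:voinour {Adj}; 9:gokrailm {Det,Adv}; 10:pleerp {Noun}.
One satisfying assignment: Adj Adj Adj Adv Det Adj Noun Adj Det Noun.
Check: rule 1 satisfied; rule 2 satisfied; rule 3 satisfied; rule 4 satisfied; rule 5 satisfied.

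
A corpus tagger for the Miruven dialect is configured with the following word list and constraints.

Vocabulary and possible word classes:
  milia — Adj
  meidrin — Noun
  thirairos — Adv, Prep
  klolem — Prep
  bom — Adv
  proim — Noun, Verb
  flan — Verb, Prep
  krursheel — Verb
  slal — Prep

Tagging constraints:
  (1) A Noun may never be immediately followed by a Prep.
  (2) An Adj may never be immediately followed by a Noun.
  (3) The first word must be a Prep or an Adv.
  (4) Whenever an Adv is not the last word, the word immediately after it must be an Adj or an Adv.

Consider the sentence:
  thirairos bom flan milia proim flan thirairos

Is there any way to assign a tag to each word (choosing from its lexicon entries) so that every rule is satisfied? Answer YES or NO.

NO

Candidates per position — 1:thirairos {Adv,Prep}; 2:bom {Adv}; 3:flan {Verb,Prep}; 4:milia {Adj}; 5:proim {Noun,Verb}; 6:flan {Verb,Prep}; 7:thirairos {Adv,Prep}.
Rule 4 cannot be satisfied by any choice of tags from the lexicon.
So there is no consistent tagging.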